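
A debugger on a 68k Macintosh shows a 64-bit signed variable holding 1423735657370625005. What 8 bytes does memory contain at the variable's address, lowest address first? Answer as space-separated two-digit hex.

13 C2 20 09 7F A2 23 ED

1423735657370625005 in hexadecimal, padded to 64 bits, is 0x13C220097FA223ED.
Split into bytes (most-significant first): 13 C2 20 09 7F A2 23 ED.
Big-endian stores the most-significant byte at the lowest address.
So the memory order matches the most-significant-first order: 13 C2 20 09 7F A2 23 ED.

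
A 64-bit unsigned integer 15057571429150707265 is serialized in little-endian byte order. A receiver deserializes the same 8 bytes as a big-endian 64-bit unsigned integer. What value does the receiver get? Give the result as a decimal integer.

4705867669478176720

15057571429150707265 in 64-bit hexadecimal is 0xD0F73D6FB6994E41.
Stored little-endian, the bytes at ascending addresses are 41 4E 99 B6 6F 3D F7 D0.
Read back as big-endian, the last byte is least significant, giving 0x414E99B66F3DF7D0.
0x414E99B66F3DF7D0 = 4705867669478176720.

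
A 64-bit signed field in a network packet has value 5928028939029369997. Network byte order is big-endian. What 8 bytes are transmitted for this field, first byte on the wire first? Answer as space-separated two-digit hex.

5928028939029369997 in hexadecimal, padded to 64 bits, is 0x524496E97914D48D.
Split into bytes (most-significant first): 52 44 96 E9 79 14 D4 8D.
Big-endian: lowest address holds the most-significant byte.
So the memory order matches the most-significant-first order: 52 44 96 E9 79 14 D4 8D.

52 44 96 E9 79 14 D4 8D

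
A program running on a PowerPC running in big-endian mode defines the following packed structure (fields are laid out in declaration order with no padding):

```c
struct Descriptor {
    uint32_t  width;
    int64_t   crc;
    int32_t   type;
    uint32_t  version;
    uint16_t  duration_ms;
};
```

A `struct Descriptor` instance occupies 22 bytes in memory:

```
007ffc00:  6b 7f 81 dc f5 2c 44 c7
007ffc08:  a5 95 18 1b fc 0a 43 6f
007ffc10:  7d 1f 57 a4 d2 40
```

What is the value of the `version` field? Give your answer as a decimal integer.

`version` follows `width` (4 B), `crc` (8 B), `type` (4 B), so it starts at offset 4 + 8 + 4 = 16 and occupies 4 bytes.
Bytes at offsets 16..19: 7D 1F 57 A4.
In big-endian order the high byte comes first in memory.
The bytes are already most-significant first: 0x7D1F57A4.
0x7D1F57A4 = 2099206052.

2099206052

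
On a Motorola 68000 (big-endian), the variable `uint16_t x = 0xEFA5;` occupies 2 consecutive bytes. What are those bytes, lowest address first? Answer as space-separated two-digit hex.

EF A5

Split into bytes (most-significant first): EF A5.
Big-endian: lowest address holds the most-significant byte.
So the memory order matches the most-significant-first order: EF A5.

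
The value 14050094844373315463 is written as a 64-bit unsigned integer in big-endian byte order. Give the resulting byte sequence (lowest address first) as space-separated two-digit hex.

C2 FB F6 D2 03 6B 2F 87

14050094844373315463 in hexadecimal, padded to 64 bits, is 0xC2FBF6D2036B2F87.
Split into bytes (most-significant first): C2 FB F6 D2 03 6B 2F 87.
In big-endian order the high byte comes first in memory.
So the memory order matches the most-significant-first order: C2 FB F6 D2 03 6B 2F 87.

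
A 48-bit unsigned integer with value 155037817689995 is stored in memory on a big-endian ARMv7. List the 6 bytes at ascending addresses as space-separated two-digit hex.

8D 01 8E 0C D7 8B

155037817689995 in hexadecimal, padded to 48 bits, is 0x8D018E0CD78B.
Split into bytes (most-significant first): 8D 01 8E 0C D7 8B.
In big-endian order the high byte comes first in memory.
So the memory order matches the most-significant-first order: 8D 01 8E 0C D7 8B.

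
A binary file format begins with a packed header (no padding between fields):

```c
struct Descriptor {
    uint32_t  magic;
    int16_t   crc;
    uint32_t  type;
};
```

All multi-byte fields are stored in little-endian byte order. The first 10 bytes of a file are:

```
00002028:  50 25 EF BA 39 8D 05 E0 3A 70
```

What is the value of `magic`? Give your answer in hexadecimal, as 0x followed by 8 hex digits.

`magic` is the first field, at byte offset 0, occupying 4 bytes.
Bytes at offsets 0..3: 50 25 EF BA.
In little-endian order the low byte comes first in memory.
Reassemble most-significant byte first: BA EF 25 50 → 0xBAEF2550.

0xBAEF2550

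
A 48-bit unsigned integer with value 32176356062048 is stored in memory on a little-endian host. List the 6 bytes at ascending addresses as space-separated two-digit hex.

60 F3 45 A4 43 1D

32176356062048 in hexadecimal, padded to 48 bits, is 0x1D43A445F360.
Split into bytes (most-significant first): 1D 43 A4 45 F3 60.
Little-endian stores the least-significant byte at the lowest address.
So at ascending addresses the bytes are 60 F3 45 A4 43 1D.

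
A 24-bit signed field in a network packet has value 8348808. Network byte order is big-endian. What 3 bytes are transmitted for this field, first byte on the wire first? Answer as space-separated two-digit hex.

7F 64 88

8348808 in hexadecimal, padded to 24 bits, is 0x7F6488.
Split into bytes (most-significant first): 7F 64 88.
Big-endian: lowest address holds the most-significant byte.
So the memory order matches the most-significant-first order: 7F 64 88.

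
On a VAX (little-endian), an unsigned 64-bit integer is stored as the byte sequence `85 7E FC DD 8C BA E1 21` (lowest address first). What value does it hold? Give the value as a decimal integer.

2441437587194019461

In little-endian order the low byte comes first in memory.
Reassemble most-significant byte first: 21 E1 BA 8C DD FC 7E 85 → 0x21E1BA8CDDFC7E85.
0x21E1BA8CDDFC7E85 = 2441437587194019461.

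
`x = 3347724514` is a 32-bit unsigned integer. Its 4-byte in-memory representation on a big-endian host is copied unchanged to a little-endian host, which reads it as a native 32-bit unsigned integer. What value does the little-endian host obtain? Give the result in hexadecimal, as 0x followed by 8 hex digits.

3347724514 in 32-bit hexadecimal is 0xC78A38E2.
Stored big-endian, the bytes at ascending addresses are C7 8A 38 E2.
Read back as little-endian, the first byte is least significant, giving 0xE2388AC7.

0xE2388AC7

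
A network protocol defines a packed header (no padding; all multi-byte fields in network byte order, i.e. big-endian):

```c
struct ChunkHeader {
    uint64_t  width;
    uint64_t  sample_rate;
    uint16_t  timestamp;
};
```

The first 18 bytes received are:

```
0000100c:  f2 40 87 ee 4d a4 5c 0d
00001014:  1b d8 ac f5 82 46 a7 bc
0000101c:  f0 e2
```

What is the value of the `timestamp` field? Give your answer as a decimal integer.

`timestamp` follows `width` (8 B), `sample_rate` (8 B), so it starts at offset 8 + 8 = 16 and occupies 2 bytes.
Bytes at offsets 16..17: F0 E2.
Big-endian: lowest address holds the most-significant byte.
The bytes are already most-significant first: 0xF0E2.
0xF0E2 = 61666.

61666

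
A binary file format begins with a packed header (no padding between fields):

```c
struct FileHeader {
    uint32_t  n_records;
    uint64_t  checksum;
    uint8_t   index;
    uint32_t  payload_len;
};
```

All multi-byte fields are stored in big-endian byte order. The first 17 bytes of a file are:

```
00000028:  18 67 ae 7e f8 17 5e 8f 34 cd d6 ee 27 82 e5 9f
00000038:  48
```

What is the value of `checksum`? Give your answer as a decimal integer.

`checksum` follows `n_records` (4 bytes), so it starts at byte offset 4 and occupies 8 bytes.
Bytes at offsets 4..11: F8 17 5E 8F 34 CD D6 EE.
Big-endian: lowest address holds the most-significant byte.
The bytes are already most-significant first: 0xF8175E8F34CDD6EE.
0xF8175E8F34CDD6EE = 17876861215029712622.

17876861215029712622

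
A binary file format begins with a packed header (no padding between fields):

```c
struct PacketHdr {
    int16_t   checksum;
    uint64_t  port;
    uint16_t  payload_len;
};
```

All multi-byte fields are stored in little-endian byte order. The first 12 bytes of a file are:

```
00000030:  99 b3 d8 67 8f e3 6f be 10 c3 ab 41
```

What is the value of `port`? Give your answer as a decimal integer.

`port` follows `checksum` (2 bytes), so it starts at byte offset 2 and occupies 8 bytes.
Bytes at offsets 2..9: D8 67 8F E3 6F BE 10 C3.
In little-endian order the low byte comes first in memory.
Reassemble most-significant byte first: C3 10 BE 6F E3 8F 67 D8 → 0xC310BE6FE38F67D8.
0xC310BE6FE38F67D8 = 14055943824791791576.

14055943824791791576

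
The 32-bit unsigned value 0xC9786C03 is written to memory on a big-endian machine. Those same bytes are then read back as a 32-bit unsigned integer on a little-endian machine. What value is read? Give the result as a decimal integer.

Stored big-endian, the bytes at ascending addresses are C9 78 6C 03.
Read back as little-endian, the first byte is least significant, giving 0x036C78C9.
0x036C78C9 = 57440457.

57440457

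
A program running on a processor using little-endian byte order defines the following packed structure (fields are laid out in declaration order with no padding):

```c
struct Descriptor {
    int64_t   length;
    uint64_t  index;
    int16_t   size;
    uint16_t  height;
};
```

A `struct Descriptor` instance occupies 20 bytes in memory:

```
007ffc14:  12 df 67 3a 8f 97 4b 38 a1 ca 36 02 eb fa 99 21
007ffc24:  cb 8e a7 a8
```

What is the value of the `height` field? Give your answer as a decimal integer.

43175

`height` follows `length` (8 B), `index` (8 B), `size` (2 B), so it starts at offset 8 + 8 + 2 = 18 and occupies 2 bytes.
Bytes at offsets 18..19: A7 A8.
Little-endian stores the least-significant byte at the lowest address.
Reassemble most-significant byte first: A8 A7 → 0xA8A7.
0xA8A7 = 43175.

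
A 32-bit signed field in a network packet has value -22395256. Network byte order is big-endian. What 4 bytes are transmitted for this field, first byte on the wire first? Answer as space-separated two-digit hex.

Two's complement of -22395256 in 32 bits: 22395256 = 0x0155B978; invert → 0xFEAA4687; add 1 → 0xFEAA4688.
Split into bytes (most-significant first): FE AA 46 88.
Big-endian stores the most-significant byte at the lowest address.
So the memory order matches the most-significant-first order: FE AA 46 88.

FE AA 46 88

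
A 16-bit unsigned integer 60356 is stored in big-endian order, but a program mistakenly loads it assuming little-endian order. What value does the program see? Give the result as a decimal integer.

60356 in 16-bit hexadecimal is 0xEBC4.
Stored big-endian, the bytes at ascending addresses are EB C4.
Read back as little-endian, the first byte is least significant, giving 0xC4EB.
0xC4EB = 50411.

50411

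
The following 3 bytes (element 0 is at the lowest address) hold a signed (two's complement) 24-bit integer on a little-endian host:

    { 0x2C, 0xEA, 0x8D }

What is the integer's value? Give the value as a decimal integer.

-7476692

Little-endian: lowest address holds the least-significant byte.
Reassemble most-significant byte first: 8D EA 2C → 0x8DEA2C.
Top bit is set, so as a signed 24-bit value this is 0x8DEA2C − 2^24 = -7476692.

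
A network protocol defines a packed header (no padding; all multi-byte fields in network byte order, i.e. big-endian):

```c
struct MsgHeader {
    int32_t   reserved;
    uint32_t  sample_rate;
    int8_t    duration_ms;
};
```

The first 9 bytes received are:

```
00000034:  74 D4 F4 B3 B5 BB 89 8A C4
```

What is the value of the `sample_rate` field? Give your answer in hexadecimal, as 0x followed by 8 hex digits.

0xB5BB898A

`sample_rate` follows `reserved` (4 bytes), so it starts at byte offset 4 and occupies 4 bytes.
Bytes at offsets 4..7: B5 BB 89 8A.
In big-endian order the high byte comes first in memory.
The bytes are already most-significant first: 0xB5BB898A.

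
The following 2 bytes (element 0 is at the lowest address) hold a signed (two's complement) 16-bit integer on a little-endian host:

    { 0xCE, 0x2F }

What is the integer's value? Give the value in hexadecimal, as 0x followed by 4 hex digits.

In little-endian order the low byte comes first in memory.
Reassemble most-significant byte first: 2F CE → 0x2FCE.

0x2FCE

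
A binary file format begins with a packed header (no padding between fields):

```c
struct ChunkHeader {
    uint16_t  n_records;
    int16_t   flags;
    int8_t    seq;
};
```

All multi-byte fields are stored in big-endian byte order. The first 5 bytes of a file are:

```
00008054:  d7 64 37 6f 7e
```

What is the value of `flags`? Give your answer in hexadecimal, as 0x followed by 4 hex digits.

0x376F

`flags` follows `n_records` (2 bytes), so it starts at byte offset 2 and occupies 2 bytes.
Bytes at offsets 2..3: 37 6F.
In big-endian order the high byte comes first in memory.
The bytes are already most-significant first: 0x376F.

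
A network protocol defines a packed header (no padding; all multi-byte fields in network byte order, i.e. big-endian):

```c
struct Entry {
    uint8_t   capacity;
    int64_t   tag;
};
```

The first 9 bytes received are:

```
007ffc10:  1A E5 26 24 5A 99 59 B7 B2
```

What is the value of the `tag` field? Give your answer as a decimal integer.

`tag` follows `capacity` (1 byte), so it starts at byte offset 1 and occupies 8 bytes.
Bytes at offsets 1..8: E5 26 24 5A 99 59 B7 B2.
Big-endian stores the most-significant byte at the lowest address.
The bytes are already most-significant first: 0xE526245A9959B7B2.
Top bit is set, so as a signed 64-bit value this is 0xE526245A9959B7B2 − 2^64 = -1934819018370598990.

-1934819018370598990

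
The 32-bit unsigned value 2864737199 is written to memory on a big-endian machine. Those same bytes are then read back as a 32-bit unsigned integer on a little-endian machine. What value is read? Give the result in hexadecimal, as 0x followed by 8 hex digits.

0xAF6BC0AA

2864737199 in 32-bit hexadecimal is 0xAAC06BAF.
Stored big-endian, the bytes at ascending addresses are AA C0 6B AF.
Read back as little-endian, the first byte is least significant, giving 0xAF6BC0AA.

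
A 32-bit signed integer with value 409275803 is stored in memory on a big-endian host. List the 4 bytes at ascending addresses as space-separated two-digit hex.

18 65 0D 9B

409275803 in hexadecimal, padded to 32 bits, is 0x18650D9B.
Split into bytes (most-significant first): 18 65 0D 9B.
In big-endian order the high byte comes first in memory.
So the memory order matches the most-significant-first order: 18 65 0D 9B.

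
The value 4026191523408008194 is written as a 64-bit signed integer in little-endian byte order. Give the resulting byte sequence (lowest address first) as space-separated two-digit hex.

4026191523408008194 in hexadecimal, padded to 64 bits, is 0x37DFE7DBDE6C5402.
Split into bytes (most-significant first): 37 DF E7 DB DE 6C 54 02.
Little-endian: lowest address holds the least-significant byte.
So at ascending addresses the bytes are 02 54 6C DE DB E7 DF 37.

02 54 6C DE DB E7 DF 37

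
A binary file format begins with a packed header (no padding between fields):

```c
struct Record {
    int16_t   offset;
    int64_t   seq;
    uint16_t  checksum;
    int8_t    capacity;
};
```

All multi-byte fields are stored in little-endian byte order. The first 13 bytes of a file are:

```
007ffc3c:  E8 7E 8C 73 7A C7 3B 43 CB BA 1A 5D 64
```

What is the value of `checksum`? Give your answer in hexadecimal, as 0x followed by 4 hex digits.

0x5D1A

`checksum` follows `offset` (2 B), `seq` (8 B), so it starts at offset 2 + 8 = 10 and occupies 2 bytes.
Bytes at offsets 10..11: 1A 5D.
Little-endian: lowest address holds the least-significant byte.
Reassemble most-significant byte first: 5D 1A → 0x5D1A.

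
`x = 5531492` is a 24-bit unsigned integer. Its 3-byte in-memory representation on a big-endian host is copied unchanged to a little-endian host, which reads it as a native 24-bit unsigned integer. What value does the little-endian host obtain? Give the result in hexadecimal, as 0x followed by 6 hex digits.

5531492 in 24-bit hexadecimal is 0x546764.
Stored big-endian, the bytes at ascending addresses are 54 67 64.
Read back as little-endian, the first byte is least significant, giving 0x646754.

0x646754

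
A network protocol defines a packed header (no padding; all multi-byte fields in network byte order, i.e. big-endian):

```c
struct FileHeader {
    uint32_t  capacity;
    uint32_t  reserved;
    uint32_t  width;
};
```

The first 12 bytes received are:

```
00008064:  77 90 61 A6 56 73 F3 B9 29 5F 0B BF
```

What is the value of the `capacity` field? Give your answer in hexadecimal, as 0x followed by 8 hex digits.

`capacity` is the first field, at byte offset 0, occupying 4 bytes.
Bytes at offsets 0..3: 77 90 61 A6.
In big-endian order the high byte comes first in memory.
The bytes are already most-significant first: 0x779061A6.

0x779061A6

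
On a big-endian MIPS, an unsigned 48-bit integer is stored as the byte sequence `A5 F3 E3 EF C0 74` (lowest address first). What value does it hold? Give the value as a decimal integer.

182466919776372

Big-endian: lowest address holds the most-significant byte.
The bytes are already most-significant first: 0xA5F3E3EFC074.
0xA5F3E3EFC074 = 182466919776372.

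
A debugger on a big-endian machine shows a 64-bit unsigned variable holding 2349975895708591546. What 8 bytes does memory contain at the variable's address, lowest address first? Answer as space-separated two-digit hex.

20 9C CA A0 5E 70 E5 BA

2349975895708591546 in hexadecimal, padded to 64 bits, is 0x209CCAA05E70E5BA.
Split into bytes (most-significant first): 20 9C CA A0 5E 70 E5 BA.
Big-endian stores the most-significant byte at the lowest address.
So the memory order matches the most-significant-first order: 20 9C CA A0 5E 70 E5 BA.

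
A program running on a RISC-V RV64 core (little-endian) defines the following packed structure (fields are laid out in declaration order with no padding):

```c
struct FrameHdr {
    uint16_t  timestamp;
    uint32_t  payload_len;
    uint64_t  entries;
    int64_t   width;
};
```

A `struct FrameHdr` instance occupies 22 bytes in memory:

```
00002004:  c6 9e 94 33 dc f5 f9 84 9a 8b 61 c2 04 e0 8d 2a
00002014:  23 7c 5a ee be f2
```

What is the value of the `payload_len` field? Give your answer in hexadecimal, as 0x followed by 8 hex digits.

0xF5DC3394

`payload_len` follows `timestamp` (2 bytes), so it starts at byte offset 2 and occupies 4 bytes.
Bytes at offsets 2..5: 94 33 DC F5.
Little-endian stores the least-significant byte at the lowest address.
Reassemble most-significant byte first: F5 DC 33 94 → 0xF5DC3394.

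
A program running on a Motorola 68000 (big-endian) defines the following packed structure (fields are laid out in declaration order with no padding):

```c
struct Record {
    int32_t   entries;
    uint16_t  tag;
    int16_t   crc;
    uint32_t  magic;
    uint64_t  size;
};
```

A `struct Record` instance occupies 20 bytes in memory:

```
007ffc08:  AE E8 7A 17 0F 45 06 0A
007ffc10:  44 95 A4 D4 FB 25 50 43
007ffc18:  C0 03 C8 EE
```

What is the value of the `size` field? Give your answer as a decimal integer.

`size` follows `entries` (4 B), `tag` (2 B), `crc` (2 B), `magic` (4 B), so it starts at offset 4 + 2 + 2 + 4 = 12 and occupies 8 bytes.
Bytes at offsets 12..19: FB 25 50 43 C0 03 C8 EE.
Big-endian stores the most-significant byte at the lowest address.
The bytes are already most-significant first: 0xFB255043C003C8EE.
0xFB255043C003C8EE = 18096958929572710638.

18096958929572710638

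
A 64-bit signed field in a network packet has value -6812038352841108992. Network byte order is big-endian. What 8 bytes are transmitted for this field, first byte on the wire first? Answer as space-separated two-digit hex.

Two's complement of -6812038352841108992 in 64 bits: 6812038352841108992 = 0x5E8938CA496E6E00; invert → 0xA176C735B69191FF; add 1 → 0xA176C735B6919200.
Split into bytes (most-significant first): A1 76 C7 35 B6 91 92 00.
In big-endian order the high byte comes first in memory.
So the memory order matches the most-significant-first order: A1 76 C7 35 B6 91 92 00.

A1 76 C7 35 B6 91 92 00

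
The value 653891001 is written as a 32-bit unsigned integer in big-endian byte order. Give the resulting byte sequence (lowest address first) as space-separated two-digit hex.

26 F9 95 B9

653891001 in hexadecimal, padded to 32 bits, is 0x26F995B9.
Split into bytes (most-significant first): 26 F9 95 B9.
Big-endian stores the most-significant byte at the lowest address.
So the memory order matches the most-significant-first order: 26 F9 95 B9.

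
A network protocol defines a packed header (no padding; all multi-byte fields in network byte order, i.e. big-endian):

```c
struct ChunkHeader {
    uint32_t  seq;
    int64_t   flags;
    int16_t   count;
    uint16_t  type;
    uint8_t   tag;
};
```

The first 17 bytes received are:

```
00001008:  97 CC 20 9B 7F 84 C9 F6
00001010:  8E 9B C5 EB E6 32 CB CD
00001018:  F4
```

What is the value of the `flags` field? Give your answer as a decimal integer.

`flags` follows `seq` (4 bytes), so it starts at byte offset 4 and occupies 8 bytes.
Bytes at offsets 4..11: 7F 84 C9 F6 8E 9B C5 EB.
Big-endian stores the most-significant byte at the lowest address.
The bytes are already most-significant first: 0x7F84C9F68E9BC5EB.
0x7F84C9F68E9BC5EB = 9188691200534365675.

9188691200534365675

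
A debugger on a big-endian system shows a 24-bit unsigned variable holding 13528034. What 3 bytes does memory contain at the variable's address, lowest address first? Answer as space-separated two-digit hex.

13528034 in hexadecimal, padded to 24 bits, is 0xCE6BE2.
Split into bytes (most-significant first): CE 6B E2.
Big-endian: lowest address holds the most-significant byte.
So the memory order matches the most-significant-first order: CE 6B E2.

CE 6B E2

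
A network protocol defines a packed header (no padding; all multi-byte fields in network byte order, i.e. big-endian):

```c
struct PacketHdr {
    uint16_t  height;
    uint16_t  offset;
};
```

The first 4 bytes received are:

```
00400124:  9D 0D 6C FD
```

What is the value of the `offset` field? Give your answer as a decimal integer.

`offset` follows `height` (2 bytes), so it starts at byte offset 2 and occupies 2 bytes.
Bytes at offsets 2..3: 6C FD.
Big-endian stores the most-significant byte at the lowest address.
The bytes are already most-significant first: 0x6CFD.
0x6CFD = 27901.

27901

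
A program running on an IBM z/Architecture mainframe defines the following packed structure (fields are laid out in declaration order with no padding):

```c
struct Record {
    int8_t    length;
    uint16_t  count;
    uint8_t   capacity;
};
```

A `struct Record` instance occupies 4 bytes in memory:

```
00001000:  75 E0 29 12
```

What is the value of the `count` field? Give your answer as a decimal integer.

`count` follows `length` (1 byte), so it starts at byte offset 1 and occupies 2 bytes.
Bytes at offsets 1..2: E0 29.
Big-endian: lowest address holds the most-significant byte.
The bytes are already most-significant first: 0xE029.
0xE029 = 57385.

57385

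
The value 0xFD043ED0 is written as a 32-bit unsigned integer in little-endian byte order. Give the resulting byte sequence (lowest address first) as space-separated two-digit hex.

D0 3E 04 FD

Split into bytes (most-significant first): FD 04 3E D0.
In little-endian order the low byte comes first in memory.
So at ascending addresses the bytes are D0 3E 04 FD.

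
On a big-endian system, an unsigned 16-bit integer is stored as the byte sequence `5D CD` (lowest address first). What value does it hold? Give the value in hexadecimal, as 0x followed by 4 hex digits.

0x5DCD

In big-endian order the high byte comes first in memory.
The bytes are already most-significant first: 0x5DCD.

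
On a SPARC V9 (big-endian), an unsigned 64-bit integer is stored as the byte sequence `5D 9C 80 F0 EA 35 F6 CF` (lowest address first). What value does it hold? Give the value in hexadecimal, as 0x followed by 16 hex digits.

0x5D9C80F0EA35F6CF

In big-endian order the high byte comes first in memory.
The bytes are already most-significant first: 0x5D9C80F0EA35F6CF.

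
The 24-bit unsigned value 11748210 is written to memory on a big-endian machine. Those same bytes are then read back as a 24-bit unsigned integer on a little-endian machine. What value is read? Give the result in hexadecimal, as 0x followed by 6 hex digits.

0x7243B3

11748210 in 24-bit hexadecimal is 0xB34372.
Stored big-endian, the bytes at ascending addresses are B3 43 72.
Read back as little-endian, the first byte is least significant, giving 0x7243B3.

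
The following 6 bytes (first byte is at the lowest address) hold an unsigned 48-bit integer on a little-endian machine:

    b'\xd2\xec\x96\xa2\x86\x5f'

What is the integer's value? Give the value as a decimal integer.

105031858056402

Little-endian stores the least-significant byte at the lowest address.
Reassemble most-significant byte first: 5F 86 A2 96 EC D2 → 0x5F86A296ECD2.
0x5F86A296ECD2 = 105031858056402.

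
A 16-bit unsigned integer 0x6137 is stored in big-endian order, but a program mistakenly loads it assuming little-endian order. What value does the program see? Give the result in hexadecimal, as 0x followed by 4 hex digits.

Stored big-endian, the bytes at ascending addresses are 61 37.
Read back as little-endian, the first byte is least significant, giving 0x3761.

0x3761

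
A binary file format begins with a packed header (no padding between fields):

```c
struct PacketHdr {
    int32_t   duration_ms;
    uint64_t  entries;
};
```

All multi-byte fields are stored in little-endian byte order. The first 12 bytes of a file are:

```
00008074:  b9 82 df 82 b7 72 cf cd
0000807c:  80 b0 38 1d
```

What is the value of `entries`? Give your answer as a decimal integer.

2105626893050933943

`entries` follows `duration_ms` (4 bytes), so it starts at byte offset 4 and occupies 8 bytes.
Bytes at offsets 4..11: B7 72 CF CD 80 B0 38 1D.
Little-endian stores the least-significant byte at the lowest address.
Reassemble most-significant byte first: 1D 38 B0 80 CD CF 72 B7 → 0x1D38B080CDCF72B7.
0x1D38B080CDCF72B7 = 2105626893050933943.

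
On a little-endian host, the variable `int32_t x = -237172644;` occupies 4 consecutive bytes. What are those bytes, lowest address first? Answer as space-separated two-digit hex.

5C 08 DD F1

Two's complement of -237172644 in 32 bits: 237172644 = 0x0E22F7A4; invert → 0xF1DD085B; add 1 → 0xF1DD085C.
Split into bytes (most-significant first): F1 DD 08 5C.
In little-endian order the low byte comes first in memory.
So at ascending addresses the bytes are 5C 08 DD F1.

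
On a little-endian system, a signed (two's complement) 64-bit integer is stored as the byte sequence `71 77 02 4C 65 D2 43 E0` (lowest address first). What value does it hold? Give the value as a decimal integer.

In little-endian order the low byte comes first in memory.
Reassemble most-significant byte first: E0 43 D2 65 4C 02 77 71 → 0xE043D2654C027771.
Top bit is set, so as a signed 64-bit value this is 0xE043D2654C027771 − 2^64 = -2286752853265320079.

-2286752853265320079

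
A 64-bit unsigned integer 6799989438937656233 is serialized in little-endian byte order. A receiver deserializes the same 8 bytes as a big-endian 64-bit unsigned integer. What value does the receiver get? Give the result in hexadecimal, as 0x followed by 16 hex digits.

6799989438937656233 in 64-bit hexadecimal is 0x5E5E6A5DE8496BA9.
Stored little-endian, the bytes at ascending addresses are A9 6B 49 E8 5D 6A 5E 5E.
Read back as big-endian, the last byte is least significant, giving 0xA96B49E85D6A5E5E.

0xA96B49E85D6A5E5E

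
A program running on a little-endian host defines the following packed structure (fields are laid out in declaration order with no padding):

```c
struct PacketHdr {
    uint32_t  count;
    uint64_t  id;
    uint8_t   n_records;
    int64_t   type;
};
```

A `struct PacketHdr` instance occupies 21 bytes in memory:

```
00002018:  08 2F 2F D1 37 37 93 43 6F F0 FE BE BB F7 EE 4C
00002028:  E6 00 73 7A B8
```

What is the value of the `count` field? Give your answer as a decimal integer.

3509530376

`count` is the first field, at byte offset 0, occupying 4 bytes.
Bytes at offsets 0..3: 08 2F 2F D1.
Little-endian: lowest address holds the least-significant byte.
Reassemble most-significant byte first: D1 2F 2F 08 → 0xD12F2F08.
0xD12F2F08 = 3509530376.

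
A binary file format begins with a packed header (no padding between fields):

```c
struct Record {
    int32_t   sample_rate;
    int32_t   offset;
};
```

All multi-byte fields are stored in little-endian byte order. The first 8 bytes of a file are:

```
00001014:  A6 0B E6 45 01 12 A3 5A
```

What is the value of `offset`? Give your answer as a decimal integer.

`offset` follows `sample_rate` (4 bytes), so it starts at byte offset 4 and occupies 4 bytes.
Bytes at offsets 4..7: 01 12 A3 5A.
Little-endian stores the least-significant byte at the lowest address.
Reassemble most-significant byte first: 5A A3 12 01 → 0x5AA31201.
0x5AA31201 = 1520636417.

1520636417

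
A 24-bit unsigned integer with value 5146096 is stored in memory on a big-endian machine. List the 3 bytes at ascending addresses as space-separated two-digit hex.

5146096 in hexadecimal, padded to 24 bits, is 0x4E85F0.
Split into bytes (most-significant first): 4E 85 F0.
Big-endian: lowest address holds the most-significant byte.
So the memory order matches the most-significant-first order: 4E 85 F0.

4E 85 F0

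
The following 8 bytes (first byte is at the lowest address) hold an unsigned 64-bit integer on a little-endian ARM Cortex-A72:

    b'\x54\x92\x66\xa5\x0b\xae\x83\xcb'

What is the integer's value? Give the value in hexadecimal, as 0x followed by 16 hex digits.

Little-endian stores the least-significant byte at the lowest address.
Reassemble most-significant byte first: CB 83 AE 0B A5 66 92 54 → 0xCB83AE0BA5669254.

0xCB83AE0BA5669254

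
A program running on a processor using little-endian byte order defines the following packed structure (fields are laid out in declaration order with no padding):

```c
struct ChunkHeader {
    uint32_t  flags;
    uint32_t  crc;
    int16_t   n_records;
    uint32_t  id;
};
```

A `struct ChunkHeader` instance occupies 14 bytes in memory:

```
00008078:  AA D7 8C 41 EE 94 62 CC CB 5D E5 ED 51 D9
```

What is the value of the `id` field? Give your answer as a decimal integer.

`id` follows `flags` (4 B), `crc` (4 B), `n_records` (2 B), so it starts at offset 4 + 4 + 2 = 10 and occupies 4 bytes.
Bytes at offsets 10..13: E5 ED 51 D9.
Little-endian stores the least-significant byte at the lowest address.
Reassemble most-significant byte first: D9 51 ED E5 → 0xD951EDE5.
0xD951EDE5 = 3646025189.

3646025189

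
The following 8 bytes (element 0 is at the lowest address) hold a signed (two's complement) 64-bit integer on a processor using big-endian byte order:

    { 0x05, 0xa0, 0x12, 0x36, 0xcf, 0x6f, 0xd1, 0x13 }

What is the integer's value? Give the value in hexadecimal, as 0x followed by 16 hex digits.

Big-endian stores the most-significant byte at the lowest address.
The bytes are already most-significant first: 0x05A01236CF6FD113.

0x05A01236CF6FD113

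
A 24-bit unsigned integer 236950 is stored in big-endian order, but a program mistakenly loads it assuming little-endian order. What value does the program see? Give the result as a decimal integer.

9870595

236950 in 24-bit hexadecimal is 0x039D96.
Stored big-endian, the bytes at ascending addresses are 03 9D 96.
Read back as little-endian, the first byte is least significant, giving 0x969D03.
0x969D03 = 9870595.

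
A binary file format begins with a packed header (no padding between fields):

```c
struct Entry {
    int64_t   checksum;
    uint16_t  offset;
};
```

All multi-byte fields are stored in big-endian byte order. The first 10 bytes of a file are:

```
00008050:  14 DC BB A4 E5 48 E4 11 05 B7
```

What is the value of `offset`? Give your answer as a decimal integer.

1463

`offset` follows `checksum` (8 bytes), so it starts at byte offset 8 and occupies 2 bytes.
Bytes at offsets 8..9: 05 B7.
Big-endian stores the most-significant byte at the lowest address.
The bytes are already most-significant first: 0x05B7.
0x05B7 = 1463.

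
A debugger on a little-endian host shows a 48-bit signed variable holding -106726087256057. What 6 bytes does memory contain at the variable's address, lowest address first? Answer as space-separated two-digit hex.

Two's complement of -106726087256057 in 48 bits: 106726087256057 = 0x61111A84E7F9; invert → 0x9EEEE57B1806; add 1 → 0x9EEEE57B1807.
Split into bytes (most-significant first): 9E EE E5 7B 18 07.
Little-endian stores the least-significant byte at the lowest address.
So at ascending addresses the bytes are 07 18 7B E5 EE 9E.

07 18 7B E5 EE 9E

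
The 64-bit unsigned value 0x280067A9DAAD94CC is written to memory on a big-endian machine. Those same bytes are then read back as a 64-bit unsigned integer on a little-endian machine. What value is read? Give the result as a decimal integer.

14741598634947051560

Stored big-endian, the bytes at ascending addresses are 28 00 67 A9 DA AD 94 CC.
Read back as little-endian, the first byte is least significant, giving 0xCC94ADDAA9670028.
0xCC94ADDAA9670028 = 14741598634947051560.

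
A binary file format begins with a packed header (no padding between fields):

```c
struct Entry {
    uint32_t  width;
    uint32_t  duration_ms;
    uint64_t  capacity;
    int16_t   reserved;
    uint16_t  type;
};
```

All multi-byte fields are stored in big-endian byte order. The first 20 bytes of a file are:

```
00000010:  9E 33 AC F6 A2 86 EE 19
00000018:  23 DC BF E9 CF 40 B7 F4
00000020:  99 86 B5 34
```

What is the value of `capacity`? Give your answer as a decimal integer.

2584151297129232372

`capacity` follows `width` (4 B), `duration_ms` (4 B), so it starts at offset 4 + 4 = 8 and occupies 8 bytes.
Bytes at offsets 8..15: 23 DC BF E9 CF 40 B7 F4.
Big-endian: lowest address holds the most-significant byte.
The bytes are already most-significant first: 0x23DCBFE9CF40B7F4.
0x23DCBFE9CF40B7F4 = 2584151297129232372.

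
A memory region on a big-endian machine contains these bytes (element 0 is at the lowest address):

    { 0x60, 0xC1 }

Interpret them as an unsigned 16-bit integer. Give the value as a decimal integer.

Big-endian: lowest address holds the most-significant byte.
The bytes are already most-significant first: 0x60C1.
0x60C1 = 24769.

24769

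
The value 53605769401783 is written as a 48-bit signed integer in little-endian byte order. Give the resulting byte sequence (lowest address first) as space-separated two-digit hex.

B7 D5 D7 10 C1 30

53605769401783 in hexadecimal, padded to 48 bits, is 0x30C110D7D5B7.
Split into bytes (most-significant first): 30 C1 10 D7 D5 B7.
Little-endian stores the least-significant byte at the lowest address.
So at ascending addresses the bytes are B7 D5 D7 10 C1 30.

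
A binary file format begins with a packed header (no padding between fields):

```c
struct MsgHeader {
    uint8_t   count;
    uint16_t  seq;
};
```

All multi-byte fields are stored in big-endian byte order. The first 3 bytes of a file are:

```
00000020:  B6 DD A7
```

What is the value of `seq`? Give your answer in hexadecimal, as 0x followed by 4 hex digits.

`seq` follows `count` (1 byte), so it starts at byte offset 1 and occupies 2 bytes.
Bytes at offsets 1..2: DD A7.
In big-endian order the high byte comes first in memory.
The bytes are already most-significant first: 0xDDA7.

0xDDA7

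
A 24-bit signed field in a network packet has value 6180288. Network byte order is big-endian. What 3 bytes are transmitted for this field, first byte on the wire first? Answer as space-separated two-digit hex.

5E 4D C0

6180288 in hexadecimal, padded to 24 bits, is 0x5E4DC0.
Split into bytes (most-significant first): 5E 4D C0.
Big-endian: lowest address holds the most-significant byte.
So the memory order matches the most-significant-first order: 5E 4D C0.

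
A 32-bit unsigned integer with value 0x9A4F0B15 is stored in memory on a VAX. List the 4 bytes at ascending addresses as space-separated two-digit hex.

15 0B 4F 9A

Split into bytes (most-significant first): 9A 4F 0B 15.
Little-endian: lowest address holds the least-significant byte.
So at ascending addresses the bytes are 15 0B 4F 9A.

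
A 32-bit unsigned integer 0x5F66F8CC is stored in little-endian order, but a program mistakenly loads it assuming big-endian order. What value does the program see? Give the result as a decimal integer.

Stored little-endian, the bytes at ascending addresses are CC F8 66 5F.
Read back as big-endian, the last byte is least significant, giving 0xCCF8665F.
0xCCF8665F = 3438831199.

3438831199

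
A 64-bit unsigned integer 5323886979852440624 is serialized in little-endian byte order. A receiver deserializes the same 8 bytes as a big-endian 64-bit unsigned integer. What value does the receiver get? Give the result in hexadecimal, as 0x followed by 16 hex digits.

5323886979852440624 in 64-bit hexadecimal is 0x49E23F00426E9430.
Stored little-endian, the bytes at ascending addresses are 30 94 6E 42 00 3F E2 49.
Read back as big-endian, the last byte is least significant, giving 0x30946E42003FE249.

0x30946E42003FE249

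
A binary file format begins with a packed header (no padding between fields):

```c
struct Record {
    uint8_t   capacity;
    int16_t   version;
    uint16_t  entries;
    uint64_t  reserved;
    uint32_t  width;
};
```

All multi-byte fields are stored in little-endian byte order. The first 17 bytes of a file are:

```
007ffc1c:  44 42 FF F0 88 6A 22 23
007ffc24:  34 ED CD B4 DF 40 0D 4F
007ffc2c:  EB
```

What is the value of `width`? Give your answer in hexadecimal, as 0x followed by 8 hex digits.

`width` follows `capacity` (1 B), `version` (2 B), `entries` (2 B), `reserved` (8 B), so it starts at offset 1 + 2 + 2 + 8 = 13 and occupies 4 bytes.
Bytes at offsets 13..16: 40 0D 4F EB.
Little-endian stores the least-significant byte at the lowest address.
Reassemble most-significant byte first: EB 4F 0D 40 → 0xEB4F0D40.

0xEB4F0D40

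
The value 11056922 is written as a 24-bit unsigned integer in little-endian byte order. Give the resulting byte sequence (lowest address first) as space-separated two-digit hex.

11056922 in hexadecimal, padded to 24 bits, is 0xA8B71A.
Split into bytes (most-significant first): A8 B7 1A.
In little-endian order the low byte comes first in memory.
So at ascending addresses the bytes are 1A B7 A8.

1A B7 A8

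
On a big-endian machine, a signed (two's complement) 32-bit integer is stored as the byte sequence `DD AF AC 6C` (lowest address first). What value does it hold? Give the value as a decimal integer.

-575689620

In big-endian order the high byte comes first in memory.
The bytes are already most-significant first: 0xDDAFAC6C.
Top bit is set, so as a signed 32-bit value this is 0xDDAFAC6C − 2^32 = -575689620.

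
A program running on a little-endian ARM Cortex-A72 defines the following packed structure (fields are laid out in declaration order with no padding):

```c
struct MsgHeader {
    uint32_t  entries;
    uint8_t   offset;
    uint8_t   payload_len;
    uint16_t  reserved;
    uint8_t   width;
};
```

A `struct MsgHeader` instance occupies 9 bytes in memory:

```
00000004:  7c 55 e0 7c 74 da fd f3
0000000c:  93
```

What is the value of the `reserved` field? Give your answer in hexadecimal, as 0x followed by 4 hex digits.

`reserved` follows `entries` (4 B), `offset` (1 B), `payload_len` (1 B), so it starts at offset 4 + 1 + 1 = 6 and occupies 2 bytes.
Bytes at offsets 6..7: FD F3.
Little-endian: lowest address holds the least-significant byte.
Reassemble most-significant byte first: F3 FD → 0xF3FD.

0xF3FD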